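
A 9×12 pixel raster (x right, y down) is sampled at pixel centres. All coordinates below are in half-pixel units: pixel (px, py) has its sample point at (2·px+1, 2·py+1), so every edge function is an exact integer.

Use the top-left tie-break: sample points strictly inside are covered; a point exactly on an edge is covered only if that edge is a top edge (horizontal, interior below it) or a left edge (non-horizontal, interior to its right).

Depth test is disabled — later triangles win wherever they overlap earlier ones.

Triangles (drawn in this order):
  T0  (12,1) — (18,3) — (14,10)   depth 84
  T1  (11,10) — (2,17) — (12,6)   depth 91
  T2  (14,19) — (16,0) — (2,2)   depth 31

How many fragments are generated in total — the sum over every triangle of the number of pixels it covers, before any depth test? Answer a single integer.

T0:
  2·area = 50
  edge (12, 1)→(18, 3): d=(6,2) right/bottom  bias=-1
  edge (18, 3)→(14, 10): d=(-4,7) right/bottom  bias=-1
  edge (14, 10)→(12, 1): d=(-2,-9) top-left  bias=+0
    (6,1)@(13, 3): e=[10,35,5] → X
    (7,1)@(15, 3): e=[6,21,23] → X
    (8,1)@(17, 3): e=[2,7,41] → X
    (6,2)@(13, 5): e=[22,27,1] → X
    (8,2)@(17, 5): e=[14,-1,37] → .
    (6,3)@(13, 7): e=[34,19,-3] → .
    (7,3)@(15, 7): e=[30,5,15] → X
    (8,3)@(17, 7): e=[26,-9,33] → .
    (7,4)@(15, 9): e=[42,-3,11] → .
  covered (6 px):
    . . . . . . . . .
    . . . . . . X X X
    . . . . . . X X .
    . . . . . . . X .
    . . . . . . . . .
    . . . . . . . . .
    . . . . . . . . .
    . . . . . . . . .
    . . . . . . . . .
    . . . . . . . . .
    . . . . . . . . .
    . . . . . . . . .
T1:
  2·area = 29
  edge (11, 10)→(2, 17): d=(-9,7) right/bottom  bias=-1
  edge (2, 17)→(12, 6): d=(10,-11) top-left  bias=+0
  edge (12, 6)→(11, 10): d=(-1,4) right/bottom  bias=-1
    (5,4)@(11, 9): e=[9,19,1] → X
    (6,4)@(13, 9): e=[-5,41,-7] → .
    (4,5)@(9, 11): e=[5,17,7] → X
    (5,5)@(11, 11): e=[-9,39,-1] → .
    (3,6)@(7, 13): e=[1,15,13] → X
    (4,6)@(9, 13): e=[-13,37,5] → .
    (3,7)@(7, 15): e=[-17,35,11] → .
  covered (3 px):
    . . . . . . . . .
    . . . . . . . . .
    . . . . . . . . .
    . . . . . . . . .
    . . . . . X . . .
    . . . . X . . . .
    . . . X . . . . .
    . . . . . . . . .
    . . . . . . . . .
    . . . . . . . . .
    . . . . . . . . .
    . . . . . . . . .
T2:
  2·area = 262  (B↔C swapped to make it positive)
  edge (14, 19)→(2, 2): d=(-12,-17) top-left  bias=+0
  edge (2, 2)→(16, 0): d=(14,-2) top-left  bias=+0
  edge (16, 0)→(14, 19): d=(-2,19) right/bottom  bias=-1
    (4,0)@(9, 1): e=[131,0,131] → X  [on edge]
    (5,0)@(11, 1): e=[165,4,93] → X
    (6,0)@(13, 1): e=[199,8,55] → X
    (7,0)@(15, 1): e=[233,12,17] → X
    (8,0)@(17, 1): e=[267,16,-21] → .
    (1,1)@(3, 3): e=[5,16,241] → X
    (2,1)@(5, 3): e=[39,20,203] → X
    (3,1)@(7, 3): e=[73,24,165] → X
    (8,1)@(17, 3): e=[243,44,-25] → .
    (1,2)@(3, 5): e=[-19,44,237] → .
    (2,2)@(5, 5): e=[15,48,199] → X
    (8,2)@(17, 5): e=[219,72,-29] → .
  covered (34 px):
    . . . . X X X X .
    . X X X X X X X .
    . . X X X X X X .
    . . . X X X X X .
    . . . X X X X X .
    . . . . X X X . .
    . . . . . X X . .
    . . . . . . X . .
    . . . . . . X . .
    . . . . . . . . .
    . . . . . . . . .
    . . . . . . . . .

Final: 43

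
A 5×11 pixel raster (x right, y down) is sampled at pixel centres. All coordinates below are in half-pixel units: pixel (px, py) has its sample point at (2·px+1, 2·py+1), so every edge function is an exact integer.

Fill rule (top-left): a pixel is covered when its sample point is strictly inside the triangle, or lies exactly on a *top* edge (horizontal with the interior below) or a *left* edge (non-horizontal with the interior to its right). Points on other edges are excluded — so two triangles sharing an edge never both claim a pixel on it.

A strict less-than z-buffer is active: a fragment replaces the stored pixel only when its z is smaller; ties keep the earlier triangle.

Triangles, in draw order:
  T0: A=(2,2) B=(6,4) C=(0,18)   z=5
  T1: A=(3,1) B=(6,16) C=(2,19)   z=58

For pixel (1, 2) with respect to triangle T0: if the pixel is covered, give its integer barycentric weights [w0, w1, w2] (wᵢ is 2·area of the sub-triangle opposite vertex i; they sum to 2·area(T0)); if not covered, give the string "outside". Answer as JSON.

T0:
  2·area = 68
  edge (2, 2)→(6, 4): d=(4,2) right/bottom  bias=-1
  edge (6, 4)→(0, 18): d=(-6,14) right/bottom  bias=-1
  edge (0, 18)→(2, 2): d=(2,-16) top-left  bias=+0
    (1,1)@(3, 3): e=[2,48,18] → #
    (2,1)@(5, 3): e=[-2,20,50] → ·
    (1,2)@(3, 5): e=[10,36,22] → #
    (2,2)@(5, 5): e=[6,8,54] → #
    (3,2)@(7, 5): e=[2,-20,86] → ·
    (1,3)@(3, 7): e=[18,24,26] → #
    (2,3)@(5, 7): e=[14,-4,58] → ·
    (1,4)@(3, 9): e=[26,12,30] → #
    (2,4)@(5, 9): e=[22,-16,62] → ·
    (0,5)@(1, 11): e=[38,28,2] → #
    (1,5)@(3, 11): e=[34,0,34] → ·  [on edge]
    (0,6)@(1, 13): e=[46,16,6] → #
  covered (8 px):
    · · · · ·
    · # · · ·
    · # # · ·
    · # · · ·
    · # · · ·
    # · · · ·
    # · · · ·
    # · · · ·
    · · · · ·
    · · · · ·
    · · · · ·
T1:
  2·area = 69
  edge (3, 1)→(6, 16): d=(3,15) right/bottom  bias=-1
  edge (6, 16)→(2, 19): d=(-4,3) right/bottom  bias=-1
  edge (2, 19)→(3, 1): d=(1,-18) top-left  bias=+0
    (1,0)@(3, 1): e=[0,69,0] → ·  [on edge]
    (1,1)@(3, 3): e=[6,61,2] → #
    (2,1)@(5, 3): e=[-24,55,38] → ·
    (1,2)@(3, 5): e=[12,53,4] → #
    (2,2)@(5, 5): e=[-18,47,40] → ·
    (1,3)@(3, 7): e=[18,45,6] → #
    (2,3)@(5, 7): e=[-12,39,42] → ·
    (1,4)@(3, 9): e=[24,37,8] → #
    (2,4)@(5, 9): e=[-6,31,44] → ·
    (1,5)@(3, 11): e=[30,29,10] → #
    (2,5)@(5, 11): e=[0,23,46] → ·  [on edge]
    (1,6)@(3, 13): e=[36,21,12] → #
    (3,10)@(7, 21): e=[0,-23,92] → ·  [on edge]
  covered (10 px):
    · · · · ·
    · # · · ·
    · # · · ·
    · # · · ·
    · # · · ·
    · # · · ·
    · # # · ·
    · # # · ·
    · # · · ·
    · · · · ·
    · · · · ·

Final: [36,22,10]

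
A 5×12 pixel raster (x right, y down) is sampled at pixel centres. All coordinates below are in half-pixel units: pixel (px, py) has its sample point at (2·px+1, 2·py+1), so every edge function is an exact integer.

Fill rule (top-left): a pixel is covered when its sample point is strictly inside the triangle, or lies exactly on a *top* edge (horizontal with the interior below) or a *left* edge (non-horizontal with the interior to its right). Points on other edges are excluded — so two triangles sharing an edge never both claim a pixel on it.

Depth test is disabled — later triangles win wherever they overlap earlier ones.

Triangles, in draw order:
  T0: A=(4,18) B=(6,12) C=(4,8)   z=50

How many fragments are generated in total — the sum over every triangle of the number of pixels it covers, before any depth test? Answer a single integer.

T0:
  2·area = 20  (B↔C swapped to make it positive)
  edge (4, 18)→(4, 8): d=(0,-10) top-left  bias=+0
  edge (4, 8)→(6, 12): d=(2,4) right/bottom  bias=-1
  edge (6, 12)→(4, 18): d=(-2,6) right/bottom  bias=-1
    (4,1)@(9, 3): e=[50,-30,0] → .  [on edge]
    (3,4)@(7, 9): e=[30,-10,0] → .  [on edge]
    (2,5)@(5, 11): e=[10,2,8] → X
    (3,5)@(7, 11): e=[30,-6,-4] → .
    (2,6)@(5, 13): e=[10,6,4] → X
    (3,6)@(7, 13): e=[30,-2,-8] → .
    (2,7)@(5, 15): e=[10,10,0] → .  [on edge]
    (1,10)@(3, 21): e=[-10,30,0] → .  [on edge]
  covered (2 px):
    . . . . .
    . . . . .
    . . . . .
    . . . . .
    . . . . .
    . . X . .
    . . X . .
    . . . . .
    . . . . .
    . . . . .
    . . . . .
    . . . . .

Final: 2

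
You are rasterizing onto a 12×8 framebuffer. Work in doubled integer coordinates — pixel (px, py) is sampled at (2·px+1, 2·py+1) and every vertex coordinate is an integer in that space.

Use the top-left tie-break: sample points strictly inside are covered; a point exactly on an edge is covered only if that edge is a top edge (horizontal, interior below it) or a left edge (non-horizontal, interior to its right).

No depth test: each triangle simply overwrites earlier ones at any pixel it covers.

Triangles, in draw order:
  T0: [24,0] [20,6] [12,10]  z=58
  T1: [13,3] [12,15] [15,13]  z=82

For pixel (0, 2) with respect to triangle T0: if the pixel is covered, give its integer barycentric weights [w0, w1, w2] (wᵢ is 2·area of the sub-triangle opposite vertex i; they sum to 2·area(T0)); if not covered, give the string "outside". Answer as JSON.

T0:
  2·area = 32
  edge (24, 0)→(20, 6): d=(-4,6) right/bottom  bias=-1
  edge (20, 6)→(12, 10): d=(-8,4) right/bottom  bias=-1
  edge (12, 10)→(24, 0): d=(12,-10) top-left  bias=+0
    (11,0)@(23, 1): e=[2,28,2] → █
    (10,1)@(21, 3): e=[6,20,6] → █
    (11,1)@(23, 3): e=[-6,12,26] → ·
    (9,2)@(19, 5): e=[10,12,10] → █
    (10,2)@(21, 5): e=[-2,4,30] → ·
    (8,3)@(17, 7): e=[14,4,14] → █
    (9,3)@(19, 7): e=[2,-4,34] → ·
    (8,4)@(17, 9): e=[6,-12,38] → ·
  covered (4 px):
    · · · · · · · · · · · █
    · · · · · · · · · · █ ·
    · · · · · · · · · █ · ·
    · · · · · · · · █ · · ·
    · · · · · · · · · · · ·
    · · · · · · · · · · · ·
    · · · · · · · · · · · ·
    · · · · · · · · · · · ·
T1:
  2·area = 34  (B↔C swapped to make it positive)
  edge (13, 3)→(15, 13): d=(2,10) right/bottom  bias=-1
  edge (15, 13)→(12, 15): d=(-3,2) right/bottom  bias=-1
  edge (12, 15)→(13, 3): d=(1,-12) top-left  bias=+0
    (6,1)@(13, 3): e=[0,34,0] → ·  [on edge]
    (6,2)@(13, 5): e=[4,28,2] → █
    (7,2)@(15, 5): e=[-16,24,26] → ·
    (6,3)@(13, 7): e=[8,22,4] → █
    (7,3)@(15, 7): e=[-12,18,28] → ·
    (6,4)@(13, 9): e=[12,16,6] → █
    (7,4)@(15, 9): e=[-8,12,30] → ·
    (10,4)@(21, 9): e=[-68,0,102] → ·  [on edge]
    (6,5)@(13, 11): e=[16,10,8] → █
    (7,5)@(15, 11): e=[-4,6,32] → ·
    (6,6)@(13, 13): e=[20,4,10] → █
    (7,6)@(15, 13): e=[0,0,34] → ·  [on edge]
  covered (5 px):
    · · · · · · · · · · · ·
    · · · · · · · · · · · ·
    · · · · · · █ · · · · ·
    · · · · · · █ · · · · ·
    · · · · · · █ · · · · ·
    · · · · · · █ · · · · ·
    · · · · · · █ · · · · ·
    · · · · · · · · · · · ·

Answer: "outside"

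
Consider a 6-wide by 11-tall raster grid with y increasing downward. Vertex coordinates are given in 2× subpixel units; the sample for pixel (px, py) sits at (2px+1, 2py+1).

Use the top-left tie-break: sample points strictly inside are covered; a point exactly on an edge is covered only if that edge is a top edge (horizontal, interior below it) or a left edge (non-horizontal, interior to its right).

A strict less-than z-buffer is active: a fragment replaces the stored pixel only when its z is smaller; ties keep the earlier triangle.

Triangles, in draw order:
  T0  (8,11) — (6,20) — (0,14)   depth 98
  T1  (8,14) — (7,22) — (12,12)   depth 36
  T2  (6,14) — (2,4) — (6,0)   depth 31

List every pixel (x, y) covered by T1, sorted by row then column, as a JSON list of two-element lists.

T0:
  2·area = 66
  edge (8, 11)→(6, 20): d=(-2,9) right/bottom  bias=-1
  edge (6, 20)→(0, 14): d=(-6,-6) top-left  bias=+0
  edge (0, 14)→(8, 11): d=(8,-3) top-left  bias=+0
    (1,6)@(3, 13): e=[41,24,1] → X
    (2,6)@(5, 13): e=[23,36,7] → X
    (3,6)@(7, 13): e=[5,48,13] → X
    (4,6)@(9, 13): e=[-13,60,19] → .
    (0,7)@(1, 15): e=[55,0,11] → X  [on edge]
    (4,7)@(9, 15): e=[-17,48,35] → .
    (0,8)@(1, 17): e=[51,-12,27] → .
    (1,8)@(3, 17): e=[33,0,33] → X  [on edge]
    (3,8)@(7, 17): e=[-3,24,45] → .
    (1,9)@(3, 19): e=[29,-12,49] → .
    (2,9)@(5, 19): e=[11,0,55] → X  [on edge]
    (3,9)@(7, 19): e=[-7,12,61] → .
    (3,10)@(7, 21): e=[-11,0,77] → .  [on edge]
  covered (10 px):
    . . . . . .
    . . . . . .
    . . . . . .
    . . . . . .
    . . . . . .
    . . . . . .
    . X X X . .
    X X X X . .
    . X X . . .
    . . X . . .
    . . . . . .
T1:
  2·area = 30  (B↔C swapped to make it positive)
  edge (8, 14)→(12, 12): d=(4,-2) top-left  bias=+0
  edge (12, 12)→(7, 22): d=(-5,10) right/bottom  bias=-1
  edge (7, 22)→(8, 14): d=(1,-8) top-left  bias=+0
    (5,6)@(11, 13): e=[2,5,23] → X
    (4,7)@(9, 15): e=[6,15,9] → X
    (5,7)@(11, 15): e=[10,-5,25] → .
    (4,8)@(9, 17): e=[14,5,11] → X
    (5,8)@(11, 17): e=[18,-15,27] → .
    (4,9)@(9, 19): e=[22,-5,13] → .
  covered (3 px):
    . . . . . .
    . . . . . .
    . . . . . .
    . . . . . .
    . . . . . .
    . . . . . .
    . . . . . X
    . . . . X .
    . . . . X .
    . . . . . .
    . . . . . .
T2:
  2·area = 56
  edge (6, 14)→(2, 4): d=(-4,-10) top-left  bias=+0
  edge (2, 4)→(6, 0): d=(4,-4) top-left  bias=+0
  edge (6, 0)→(6, 14): d=(0,14) right/bottom  bias=-1
    (2,0)@(5, 1): e=[42,0,14] → X  [on edge]
    (3,0)@(7, 1): e=[62,8,-14] → .
    (1,1)@(3, 3): e=[14,0,42] → X  [on edge]
    (3,1)@(7, 3): e=[54,16,-14] → .
    (0,2)@(1, 5): e=[-14,0,70] → .  [on edge]
    (1,2)@(3, 5): e=[6,8,42] → X
    (3,2)@(7, 5): e=[46,24,-14] → .
    (1,3)@(3, 7): e=[-2,16,42] → .
    (2,3)@(5, 7): e=[18,24,14] → X
    (3,3)@(7, 7): e=[38,32,-14] → .
    (2,4)@(5, 9): e=[10,32,14] → X
    (3,4)@(7, 9): e=[30,40,-14] → .
  covered (8 px):
    . . X . . .
    . X X . . .
    . X X . . .
    . . X . . .
    . . X . . .
    . . X . . .
    . . . . . .
    . . . . . .
    . . . . . .
    . . . . . .
    . . . . . .

Result: [[5,6],[4,7],[4,8]]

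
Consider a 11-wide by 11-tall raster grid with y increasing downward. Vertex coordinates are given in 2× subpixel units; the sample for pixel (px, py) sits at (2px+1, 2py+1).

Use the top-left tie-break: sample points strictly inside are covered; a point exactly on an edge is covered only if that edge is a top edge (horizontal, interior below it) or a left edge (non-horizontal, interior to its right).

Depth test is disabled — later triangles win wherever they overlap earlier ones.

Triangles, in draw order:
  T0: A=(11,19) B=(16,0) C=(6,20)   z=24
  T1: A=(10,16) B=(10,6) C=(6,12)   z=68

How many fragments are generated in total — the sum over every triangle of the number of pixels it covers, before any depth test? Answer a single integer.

T0:
  2·area = 90  (B↔C swapped to make it positive)
  edge (11, 19)→(6, 20): d=(-5,1) right/bottom  bias=-1
  edge (6, 20)→(16, 0): d=(10,-20) top-left  bias=+0
  edge (16, 0)→(11, 19): d=(-5,19) right/bottom  bias=-1
    (7,1)@(15, 3): e=[76,10,4] → █
    (8,1)@(17, 3): e=[74,50,-34] → ·
    (7,2)@(15, 5): e=[66,30,-6] → ·
    (6,3)@(13, 7): e=[58,10,22] → █
    (7,3)@(15, 7): e=[56,50,-16] → ·
    (6,4)@(13, 9): e=[48,30,12] → █
    (7,4)@(15, 9): e=[46,70,-26] → ·
    (5,5)@(11, 11): e=[40,10,40] → █
    (7,5)@(15, 11): e=[36,90,-36] → ·
    (5,6)@(11, 13): e=[30,30,30] → █
    (6,6)@(13, 13): e=[28,70,-8] → ·
    (4,7)@(9, 15): e=[22,10,58] → █
    (10,8)@(21, 17): e=[0,270,-180] → ·  [on edge]
    (5,9)@(11, 19): e=[0,90,0] → ·  [on edge]
    (0,10)@(1, 21): e=[0,-90,180] → ·  [on edge]
  covered (12 px):
    · · · · · · · · · · ·
    · · · · · · · █ · · ·
    · · · · · · · · · · ·
    · · · · · · █ · · · ·
    · · · · · · █ · · · ·
    · · · · · █ █ · · · ·
    · · · · · █ · · · · ·
    · · · · █ █ · · · · ·
    · · · · █ █ · · · · ·
    · · · █ █ · · · · · ·
    · · · · · · · · · · ·
T1:
  2·area = 40  (B↔C swapped to make it positive)
  edge (10, 16)→(6, 12): d=(-4,-4) top-left  bias=+0
  edge (6, 12)→(10, 6): d=(4,-6) top-left  bias=+0
  edge (10, 6)→(10, 16): d=(0,10) right/bottom  bias=-1
    (0,3)@(1, 7): e=[0,-50,90] → ·  [on edge]
    (1,4)@(3, 9): e=[0,-30,70] → ·  [on edge]
    (4,4)@(9, 9): e=[24,6,10] → █
    (5,4)@(11, 9): e=[32,18,-10] → ·
    (2,5)@(5, 11): e=[0,-10,50] → ·  [on edge]
    (3,5)@(7, 11): e=[8,2,30] → █
    (5,5)@(11, 11): e=[24,26,-10] → ·
    (3,6)@(7, 13): e=[0,10,30] → █  [on edge]
    (5,6)@(11, 13): e=[16,34,-10] → ·
    (3,7)@(7, 15): e=[-8,18,30] → ·
    (4,7)@(9, 15): e=[0,30,10] → █  [on edge]
    (5,7)@(11, 15): e=[8,42,-10] → ·
    (5,8)@(11, 17): e=[0,50,-10] → ·  [on edge]
    (6,9)@(13, 19): e=[0,70,-30] → ·  [on edge]
    (7,10)@(15, 21): e=[0,90,-50] → ·  [on edge]
  covered (6 px):
    · · · · · · · · · · ·
    · · · · · · · · · · ·
    · · · · · · · · · · ·
    · · · · · · · · · · ·
    · · · · █ · · · · · ·
    · · · █ █ · · · · · ·
    · · · █ █ · · · · · ·
    · · · · █ · · · · · ·
    · · · · · · · · · · ·
    · · · · · · · · · · ·
    · · · · · · · · · · ·

Result: 18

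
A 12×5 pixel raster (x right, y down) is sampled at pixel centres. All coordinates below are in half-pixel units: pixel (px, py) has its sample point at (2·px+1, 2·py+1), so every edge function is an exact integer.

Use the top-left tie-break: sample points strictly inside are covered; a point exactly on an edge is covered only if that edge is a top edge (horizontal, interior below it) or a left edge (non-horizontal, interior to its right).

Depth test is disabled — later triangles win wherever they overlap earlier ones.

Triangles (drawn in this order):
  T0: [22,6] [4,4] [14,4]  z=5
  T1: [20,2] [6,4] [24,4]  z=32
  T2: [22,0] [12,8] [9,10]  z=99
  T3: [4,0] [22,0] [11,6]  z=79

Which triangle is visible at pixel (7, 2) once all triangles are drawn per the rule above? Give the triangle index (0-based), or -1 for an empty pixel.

T0:
  2·area = 20
  edge (22, 6)→(4, 4): d=(-18,-2) top-left  bias=+0
  edge (4, 4)→(14, 4): d=(10,0) top-left  bias=+0
  edge (14, 4)→(22, 6): d=(8,2) right/bottom  bias=-1
    (6,2)@(13, 5): e=[0,10,10] → █  [on edge]
    (7,2)@(15, 5): e=[4,10,6] → █
    (8,2)@(17, 5): e=[8,10,2] → █
    (9,2)@(19, 5): e=[12,10,-2] → ·
    (6,3)@(13, 7): e=[-36,30,26] → ·
    (7,3)@(15, 7): e=[-32,30,22] → ·
    (8,3)@(17, 7): e=[-28,30,18] → ·
  covered (3 px):
    · · · · · · · · · · · ·
    · · · · · · · · · · · ·
    · · · · · · █ █ █ · · ·
    · · · · · · · · · · · ·
    · · · · · · · · · · · ·
T1:
  2·area = 36  (B↔C swapped to make it positive)
  edge (20, 2)→(24, 4): d=(4,2) right/bottom  bias=-1
  edge (24, 4)→(6, 4): d=(-18,0) right/bottom  bias=-1
  edge (6, 4)→(20, 2): d=(14,-2) top-left  bias=+0
    (6,1)@(13, 3): e=[18,18,0] → █  [on edge]
    (7,1)@(15, 3): e=[14,18,4] → █
    (8,1)@(17, 3): e=[10,18,8] → █
    (9,1)@(19, 3): e=[6,18,12] → █
    (10,1)@(21, 3): e=[2,18,16] → █
    (11,1)@(23, 3): e=[-2,18,20] → ·
    (6,2)@(13, 5): e=[26,-18,28] → ·
    (7,2)@(15, 5): e=[22,-18,32] → ·
    (8,2)@(17, 5): e=[18,-18,36] → ·
    (9,2)@(19, 5): e=[14,-18,40] → ·
    (10,2)@(21, 5): e=[10,-18,44] → ·
  covered (5 px):
    · · · · · · · · · · · ·
    · · · · · · █ █ █ █ █ ·
    · · · · · · · · · · · ·
    · · · · · · · · · · · ·
    · · · · · · · · · · · ·
T2:
  2·area = 4
  edge (22, 0)→(12, 8): d=(-10,8) right/bottom  bias=-1
  edge (12, 8)→(9, 10): d=(-3,2) right/bottom  bias=-1
  edge (9, 10)→(22, 0): d=(13,-10) top-left  bias=+0
    (6,3)@(13, 7): e=[2,1,1] → █
    (7,3)@(15, 7): e=[-14,-3,21] → ·
    (6,4)@(13, 9): e=[-18,-5,27] → ·
  covered (1 px):
    · · · · · · · · · · · ·
    · · · · · · · · · · · ·
    · · · · · · · · · · · ·
    · · · · · · █ · · · · ·
    · · · · · · · · · · · ·
T3:
  2·area = 108
  edge (4, 0)→(22, 0): d=(18,0) top-left  bias=+0
  edge (22, 0)→(11, 6): d=(-11,6) right/bottom  bias=-1
  edge (11, 6)→(4, 0): d=(-7,-6) top-left  bias=+0
    (3,0)@(7, 1): e=[18,79,11] → █
    (4,0)@(9, 1): e=[18,67,23] → █
    (5,0)@(11, 1): e=[18,55,35] → █
    (6,0)@(13, 1): e=[18,43,47] → █
    (7,0)@(15, 1): e=[18,31,59] → █
    (8,0)@(17, 1): e=[18,19,71] → █
    (9,0)@(19, 1): e=[18,7,83] → █
    (10,0)@(21, 1): e=[18,-5,95] → ·
    (3,1)@(7, 3): e=[54,57,-3] → ·
    (4,1)@(9, 3): e=[54,45,9] → █
    (8,1)@(17, 3): e=[54,-3,57] → ·
    (9,1)@(19, 3): e=[54,-15,69] → ·
  covered (12 px):
    · · · █ █ █ █ █ █ █ · ·
    · · · · █ █ █ █ · · · ·
    · · · · · █ · · · · · ·
    · · · · · · · · · · · ·
    · · · · · · · · · · · ·

Z-buffer (winner per pixel, '.' = empty):
  . . . 3 3 3 3 3 3 3 . .
  . . . . 3 3 3 3 1 1 1 .
  . . . . . 3 0 0 0 . . .
  . . . . . . 2 . . . . .
  . . . . . . . . . . . .

Answer: 0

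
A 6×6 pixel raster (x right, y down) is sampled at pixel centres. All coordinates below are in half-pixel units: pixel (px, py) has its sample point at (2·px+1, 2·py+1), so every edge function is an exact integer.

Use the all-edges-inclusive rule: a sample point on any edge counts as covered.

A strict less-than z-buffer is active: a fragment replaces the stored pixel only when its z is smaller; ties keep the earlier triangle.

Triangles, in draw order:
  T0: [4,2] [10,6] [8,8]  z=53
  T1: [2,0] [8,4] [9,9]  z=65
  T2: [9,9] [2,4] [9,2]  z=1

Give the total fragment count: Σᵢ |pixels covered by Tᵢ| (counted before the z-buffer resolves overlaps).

T0:
  2·area = 20
  edge (4, 2)→(10, 6): d=(6,4) inclusive
  edge (10, 6)→(8, 8): d=(-2,2) inclusive
  edge (8, 8)→(4, 2): d=(-4,-6) inclusive
    (2,1)@(5, 3): e=[2,16,2] → █
    (3,1)@(7, 3): e=[-6,12,14] → ·
    (2,2)@(5, 5): e=[14,12,-6] → ·
    (3,2)@(7, 5): e=[6,8,6] → █
    (4,2)@(9, 5): e=[-2,4,18] → ·
    (5,2)@(11, 5): e=[-10,0,30] → ·  [on edge]
    (3,3)@(7, 7): e=[18,4,-2] → ·
    (4,3)@(9, 7): e=[10,0,10] → █  [on edge]
    (5,3)@(11, 7): e=[2,-4,22] → ·
    (3,4)@(7, 9): e=[30,0,-10] → ·  [on edge]
    (4,4)@(9, 9): e=[22,-4,2] → ·
    (2,5)@(5, 11): e=[50,0,-30] → ·  [on edge]
  covered (3 px):
    · · · · · ·
    · · █ · · ·
    · · · █ · ·
    · · · · █ ·
    · · · · · ·
    · · · · · ·
T1:
  2·area = 26
  edge (2, 0)→(8, 4): d=(6,4) inclusive
  edge (8, 4)→(9, 9): d=(1,5) inclusive
  edge (9, 9)→(2, 0): d=(-7,-9) inclusive
    (1,0)@(3, 1): e=[2,22,2] → █
    (2,0)@(5, 1): e=[-6,12,20] → ·
    (1,1)@(3, 3): e=[14,24,-12] → ·
    (2,1)@(5, 3): e=[6,14,6] → █
    (3,1)@(7, 3): e=[-2,4,24] → ·
    (2,2)@(5, 5): e=[18,16,-8] → ·
    (3,2)@(7, 5): e=[10,6,10] → █
    (4,2)@(9, 5): e=[2,-4,28] → ·
    (3,3)@(7, 7): e=[22,8,-4] → ·
    (4,4)@(9, 9): e=[26,0,0] → █  [on edge]
    (5,4)@(11, 9): e=[18,-10,18] → ·
    (4,5)@(9, 11): e=[38,2,-14] → ·
  covered (4 px):
    · █ · · · ·
    · · █ · · ·
    · · · █ · ·
    · · · · · ·
    · · · · █ ·
    · · · · · ·
T2:
  2·area = 49
  edge (9, 9)→(2, 4): d=(-7,-5) inclusive
  edge (2, 4)→(9, 2): d=(7,-2) inclusive
  edge (9, 2)→(9, 9): d=(0,7) inclusive
    (4,0)@(9, 1): e=[56,-7,0] → ·  [on edge]
    (3,1)@(7, 3): e=[32,3,14] → █
    (4,1)@(9, 3): e=[42,7,0] → █  [on edge]
    (5,1)@(11, 3): e=[52,11,-14] → ·
    (2,2)@(5, 5): e=[8,13,28] → █
    (4,2)@(9, 5): e=[28,21,0] → █  [on edge]
    (5,2)@(11, 5): e=[38,25,-14] → ·
    (2,3)@(5, 7): e=[-6,27,28] → ·
    (3,3)@(7, 7): e=[4,31,14] → █
    (4,3)@(9, 7): e=[14,35,0] → █  [on edge]
    (5,3)@(11, 7): e=[24,39,-14] → ·
    (3,4)@(7, 9): e=[-10,45,14] → ·
    (4,4)@(9, 9): e=[0,49,0] → █  [on edge]
    (4,5)@(9, 11): e=[-14,63,0] → ·  [on edge]
  covered (8 px):
    · · · · · ·
    · · · █ █ ·
    · · █ █ █ ·
    · · · █ █ ·
    · · · · █ ·
    · · · · · ·

Final: 15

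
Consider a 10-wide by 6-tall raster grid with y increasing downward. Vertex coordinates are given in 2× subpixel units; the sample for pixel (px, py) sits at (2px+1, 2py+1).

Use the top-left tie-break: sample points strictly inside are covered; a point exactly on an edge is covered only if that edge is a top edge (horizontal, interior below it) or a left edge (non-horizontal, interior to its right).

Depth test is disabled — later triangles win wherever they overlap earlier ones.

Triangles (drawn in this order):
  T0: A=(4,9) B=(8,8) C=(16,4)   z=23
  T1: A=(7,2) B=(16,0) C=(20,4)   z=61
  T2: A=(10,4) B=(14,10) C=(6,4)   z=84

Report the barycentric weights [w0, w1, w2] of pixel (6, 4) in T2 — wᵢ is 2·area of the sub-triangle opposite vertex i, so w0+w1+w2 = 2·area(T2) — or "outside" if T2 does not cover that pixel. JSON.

T0:
  2·area = 8  (B↔C swapped to make it positive)
  edge (4, 9)→(16, 4): d=(12,-5) top-left  bias=+0
  edge (16, 4)→(8, 8): d=(-8,4) right/bottom  bias=-1
  edge (8, 8)→(4, 9): d=(-4,1) right/bottom  bias=-1
    (4,3)@(9, 7): e=[1,4,3] → #
    (5,3)@(11, 7): e=[11,-4,1] → ·
    (4,4)@(9, 9): e=[25,-12,-5] → ·
  covered (1 px):
    · · · · · · · · · ·
    · · · · · · · · · ·
    · · · · · · · · · ·
    · · · · # · · · · ·
    · · · · · · · · · ·
    · · · · · · · · · ·
T1:
  2·area = 44
  edge (7, 2)→(16, 0): d=(9,-2) top-left  bias=+0
  edge (16, 0)→(20, 4): d=(4,4) right/bottom  bias=-1
  edge (20, 4)→(7, 2): d=(-13,-2) top-left  bias=+0
    (6,0)@(13, 1): e=[3,16,25] → #
    (7,0)@(15, 1): e=[7,8,29] → #
    (8,0)@(17, 1): e=[11,0,33] → ·  [on edge]
    (6,1)@(13, 3): e=[21,24,-1] → ·
    (7,1)@(15, 3): e=[25,16,3] → #
    (8,1)@(17, 3): e=[29,8,7] → #
    (9,1)@(19, 3): e=[33,0,11] → ·  [on edge]
    (7,2)@(15, 5): e=[43,24,-23] → ·
    (8,2)@(17, 5): e=[47,16,-19] → ·
  covered (4 px):
    · · · · · · # # · ·
    · · · · · · · # # ·
    · · · · · · · · · ·
    · · · · · · · · · ·
    · · · · · · · · · ·
    · · · · · · · · · ·
T2:
  2·area = 24
  edge (10, 4)→(14, 10): d=(4,6) right/bottom  bias=-1
  edge (14, 10)→(6, 4): d=(-8,-6) top-left  bias=+0
  edge (6, 4)→(10, 4): d=(4,0) top-left  bias=+0
    (4,2)@(9, 5): e=[10,10,4] → #
    (5,2)@(11, 5): e=[-2,22,4] → ·
    (4,3)@(9, 7): e=[18,-6,12] → ·
    (5,3)@(11, 7): e=[6,6,12] → #
    (6,3)@(13, 7): e=[-6,18,12] → ·
    (5,4)@(11, 9): e=[14,-10,20] → ·
    (6,4)@(13, 9): e=[2,2,20] → #
    (7,4)@(15, 9): e=[-10,14,20] → ·
    (6,5)@(13, 11): e=[10,-14,28] → ·
  covered (3 px):
    · · · · · · · · · ·
    · · · · · · · · · ·
    · · · · # · · · · ·
    · · · · · # · · · ·
    · · · · · · # · · ·
    · · · · · · · · · ·

Result: [2,20,2]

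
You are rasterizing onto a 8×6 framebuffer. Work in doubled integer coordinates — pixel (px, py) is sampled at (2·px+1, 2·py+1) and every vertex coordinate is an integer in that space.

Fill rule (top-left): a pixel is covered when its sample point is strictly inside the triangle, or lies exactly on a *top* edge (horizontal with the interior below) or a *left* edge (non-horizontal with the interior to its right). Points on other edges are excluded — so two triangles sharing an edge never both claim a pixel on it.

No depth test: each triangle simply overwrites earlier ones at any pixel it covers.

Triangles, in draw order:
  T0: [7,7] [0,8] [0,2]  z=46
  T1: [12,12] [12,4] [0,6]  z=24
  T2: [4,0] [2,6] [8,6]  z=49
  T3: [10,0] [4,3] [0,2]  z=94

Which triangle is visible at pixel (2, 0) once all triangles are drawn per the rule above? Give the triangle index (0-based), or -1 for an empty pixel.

T0:
  2·area = 42
  edge (7, 7)→(0, 8): d=(-7,1) right/bottom  bias=-1
  edge (0, 8)→(0, 2): d=(0,-6) top-left  bias=+0
  edge (0, 2)→(7, 7): d=(7,5) right/bottom  bias=-1
    (0,1)@(1, 3): e=[34,6,2] → X
    (1,1)@(3, 3): e=[32,18,-8] → .
    (0,2)@(1, 5): e=[20,6,16] → X
    (1,2)@(3, 5): e=[18,18,6] → X
    (2,2)@(5, 5): e=[16,30,-4] → .
    (0,3)@(1, 7): e=[6,6,30] → X
    (2,3)@(5, 7): e=[2,30,10] → X
    (3,3)@(7, 7): e=[0,42,0] → .  [on edge]
    (0,4)@(1, 9): e=[-8,6,44] → .
    (1,4)@(3, 9): e=[-10,18,34] → .
    (2,4)@(5, 9): e=[-12,30,24] → .
  covered (6 px):
    . . . . . . . .
    X . . . . . . .
    X X . . . . . .
    X X X . . . . .
    . . . . . . . .
    . . . . . . . .
T1:
  2·area = 96  (B↔C swapped to make it positive)
  edge (12, 12)→(0, 6): d=(-12,-6) top-left  bias=+0
  edge (0, 6)→(12, 4): d=(12,-2) top-left  bias=+0
  edge (12, 4)→(12, 12): d=(0,8) right/bottom  bias=-1
    (3,2)@(7, 5): e=[54,2,40] → X
    (4,2)@(9, 5): e=[66,6,24] → X
    (5,2)@(11, 5): e=[78,10,8] → X
    (6,2)@(13, 5): e=[90,14,-8] → .
    (1,3)@(3, 7): e=[6,18,72] → X
    (2,3)@(5, 7): e=[18,22,56] → X
    (6,3)@(13, 7): e=[66,38,-8] → .
    (1,4)@(3, 9): e=[-18,42,72] → .
    (2,4)@(5, 9): e=[-6,46,56] → .
    (3,4)@(7, 9): e=[6,50,40] → X
    (6,4)@(13, 9): e=[42,62,-8] → .
    (3,5)@(7, 11): e=[-18,74,40] → .
  covered (12 px):
    . . . . . . . .
    . . . . . . . .
    . . . X X X . .
    . X X X X X . .
    . . . X X X . .
    . . . . . X . .
T2:
  2·area = 36  (B↔C swapped to make it positive)
  edge (4, 0)→(8, 6): d=(4,6) right/bottom  bias=-1
  edge (8, 6)→(2, 6): d=(-6,0) right/bottom  bias=-1
  edge (2, 6)→(4, 0): d=(2,-6) top-left  bias=+0
    (1,1)@(3, 3): e=[18,18,0] → X  [on edge]
    (2,1)@(5, 3): e=[6,18,12] → X
    (3,1)@(7, 3): e=[-6,18,24] → .
    (1,2)@(3, 5): e=[26,6,4] → X
    (3,2)@(7, 5): e=[2,6,28] → X
    (4,2)@(9, 5): e=[-10,6,40] → .
    (1,3)@(3, 7): e=[34,-6,8] → .
    (2,3)@(5, 7): e=[22,-6,20] → .
    (3,3)@(7, 7): e=[10,-6,32] → .
    (0,4)@(1, 9): e=[54,-18,0] → .  [on edge]
  covered (5 px):
    . . . . . . . .
    . X X . . . . .
    . X X X . . . .
    . . . . . . . .
    . . . . . . . .
    . . . . . . . .
T3:
  2·area = 18
  edge (10, 0)→(4, 3): d=(-6,3) right/bottom  bias=-1
  edge (4, 3)→(0, 2): d=(-4,-1) top-left  bias=+0
  edge (0, 2)→(10, 0): d=(10,-2) top-left  bias=+0
    (2,0)@(5, 1): e=[9,9,0] → X  [on edge]
    (3,0)@(7, 1): e=[3,11,4] → X
    (4,0)@(9, 1): e=[-3,13,8] → .
    (2,1)@(5, 3): e=[-3,1,20] → .
    (3,1)@(7, 3): e=[-9,3,24] → .
  covered (2 px):
    . . X X . . . .
    . . . . . . . .
    . . . . . . . .
    . . . . . . . .
    . . . . . . . .
    . . . . . . . .

Z-buffer (winner per pixel, '.' = empty):
  . . 3 3 . . . .
  0 2 2 . . . . .
  0 2 2 2 1 1 . .
  0 1 1 1 1 1 . .
  . . . 1 1 1 . .
  . . . . . 1 . .

Answer: 3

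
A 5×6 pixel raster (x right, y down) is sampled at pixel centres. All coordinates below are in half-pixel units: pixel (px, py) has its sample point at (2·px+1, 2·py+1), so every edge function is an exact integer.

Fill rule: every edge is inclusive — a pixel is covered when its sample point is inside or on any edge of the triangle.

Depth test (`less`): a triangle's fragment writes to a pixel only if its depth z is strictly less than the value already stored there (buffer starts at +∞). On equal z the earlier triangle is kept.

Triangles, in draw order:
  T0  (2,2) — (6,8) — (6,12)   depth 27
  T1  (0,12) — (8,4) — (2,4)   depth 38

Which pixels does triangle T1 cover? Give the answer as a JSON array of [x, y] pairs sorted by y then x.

T0:
  2·area = 16
  edge (2, 2)→(6, 8): d=(4,6) inclusive
  edge (6, 8)→(6, 12): d=(0,4) inclusive
  edge (6, 12)→(2, 2): d=(-4,-10) inclusive
    (2,3)@(5, 7): e=[2,4,10] → #
    (3,3)@(7, 7): e=[-10,-4,30] → ·
    (2,4)@(5, 9): e=[10,4,2] → #
    (3,4)@(7, 9): e=[-2,-4,22] → ·
    (2,5)@(5, 11): e=[18,4,-6] → ·
  covered (2 px):
    · · · · ·
    · · · · ·
    · · · · ·
    · · # · ·
    · · # · ·
    · · · · ·
T1:
  2·area = 48  (B↔C swapped to make it positive)
  edge (0, 12)→(2, 4): d=(2,-8) inclusive
  edge (2, 4)→(8, 4): d=(6,0) inclusive
  edge (8, 4)→(0, 12): d=(-8,8) inclusive
    (4,1)@(9, 3): e=[54,-6,0] → ·  [on edge]
    (1,2)@(3, 5): e=[10,6,32] → #
    (2,2)@(5, 5): e=[26,6,16] → #
    (3,2)@(7, 5): e=[42,6,0] → #  [on edge]
    (4,2)@(9, 5): e=[58,6,-16] → ·
    (1,3)@(3, 7): e=[14,18,16] → #
    (2,3)@(5, 7): e=[30,18,0] → #  [on edge]
    (3,3)@(7, 7): e=[46,18,-16] → ·
    (0,4)@(1, 9): e=[2,30,16] → #
    (1,4)@(3, 9): e=[18,30,0] → #  [on edge]
    (2,4)@(5, 9): e=[34,30,-16] → ·
    (0,5)@(1, 11): e=[6,42,0] → #  [on edge]
  covered (8 px):
    · · · · ·
    · · · · ·
    · # # # ·
    · # # · ·
    # # · · ·
    # · · · ·

Final: [[1,2],[2,2],[3,2],[1,3],[2,3],[0,4],[1,4],[0,5]]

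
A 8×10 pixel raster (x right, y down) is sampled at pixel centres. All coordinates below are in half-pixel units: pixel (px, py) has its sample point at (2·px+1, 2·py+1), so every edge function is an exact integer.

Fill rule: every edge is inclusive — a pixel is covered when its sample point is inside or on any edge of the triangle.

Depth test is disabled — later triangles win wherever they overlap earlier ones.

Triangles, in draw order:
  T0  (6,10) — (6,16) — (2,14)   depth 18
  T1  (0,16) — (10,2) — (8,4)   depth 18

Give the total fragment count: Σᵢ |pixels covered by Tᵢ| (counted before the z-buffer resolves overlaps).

T0:
  2·area = 24
  edge (6, 10)→(6, 16): d=(0,6) inclusive
  edge (6, 16)→(2, 14): d=(-4,-2) inclusive
  edge (2, 14)→(6, 10): d=(4,-4) inclusive
    (7,0)@(15, 1): e=[-54,78,0] → ·  [on edge]
    (6,1)@(13, 3): e=[-42,66,0] → ·  [on edge]
    (5,2)@(11, 5): e=[-30,54,0] → ·  [on edge]
    (4,3)@(9, 7): e=[-18,42,0] → ·  [on edge]
    (3,4)@(7, 9): e=[-6,30,0] → ·  [on edge]
    (2,5)@(5, 11): e=[6,18,0] → #  [on edge]
    (3,5)@(7, 11): e=[-6,22,8] → ·
    (1,6)@(3, 13): e=[18,6,0] → #  [on edge]
    (3,6)@(7, 13): e=[-6,14,16] → ·
    (0,7)@(1, 15): e=[30,-6,0] → ·  [on edge]
    (1,7)@(3, 15): e=[18,-2,8] → ·
    (2,7)@(5, 15): e=[6,2,16] → #
  covered (4 px):
    · · · · · · · ·
    · · · · · · · ·
    · · · · · · · ·
    · · · · · · · ·
    · · · · · · · ·
    · · # · · · · ·
    · # # · · · · ·
    · · # · · · · ·
    · · · · · · · ·
    · · · · · · · ·
T1:
  2·area = 8  (B↔C swapped to make it positive)
  edge (0, 16)→(8, 4): d=(8,-12) inclusive
  edge (8, 4)→(10, 2): d=(2,-2) inclusive
  edge (10, 2)→(0, 16): d=(-10,14) inclusive
    (5,0)@(11, 1): e=[12,0,-4] → ·  [on edge]
    (4,1)@(9, 3): e=[4,0,4] → #  [on edge]
    (5,1)@(11, 3): e=[28,4,-24] → ·
    (3,2)@(7, 5): e=[-4,0,12] → ·  [on edge]
    (4,2)@(9, 5): e=[20,4,-16] → ·
    (2,3)@(5, 7): e=[-12,0,20] → ·  [on edge]
    (1,4)@(3, 9): e=[-20,0,28] → ·  [on edge]
    (2,4)@(5, 9): e=[4,4,0] → #  [on edge]
    (3,4)@(7, 9): e=[28,8,-28] → ·
    (0,5)@(1, 11): e=[-28,0,36] → ·  [on edge]
    (2,5)@(5, 11): e=[20,8,-20] → ·
  covered (2 px):
    · · · · · · · ·
    · · · · # · · ·
    · · · · · · · ·
    · · · · · · · ·
    · · # · · · · ·
    · · · · · · · ·
    · · · · · · · ·
    · · · · · · · ·
    · · · · · · · ·
    · · · · · · · ·

Result: 6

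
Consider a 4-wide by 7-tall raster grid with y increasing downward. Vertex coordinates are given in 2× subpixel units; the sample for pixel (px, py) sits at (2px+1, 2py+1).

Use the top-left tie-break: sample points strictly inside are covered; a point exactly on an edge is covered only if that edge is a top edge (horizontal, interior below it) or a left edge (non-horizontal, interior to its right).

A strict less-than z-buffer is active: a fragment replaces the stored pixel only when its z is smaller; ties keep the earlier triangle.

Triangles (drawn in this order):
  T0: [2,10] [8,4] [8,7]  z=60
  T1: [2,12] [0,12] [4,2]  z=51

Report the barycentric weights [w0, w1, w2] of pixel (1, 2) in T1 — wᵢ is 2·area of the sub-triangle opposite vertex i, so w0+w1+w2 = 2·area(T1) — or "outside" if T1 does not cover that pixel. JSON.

T0:
  2·area = 18
  edge (2, 10)→(8, 4): d=(6,-6) top-left  bias=+0
  edge (8, 4)→(8, 7): d=(0,3) right/bottom  bias=-1
  edge (8, 7)→(2, 10): d=(-6,3) right/bottom  bias=-1
    (3,2)@(7, 5): e=[0,3,15] → █  [on edge]
    (2,3)@(5, 7): e=[0,9,9] → █  [on edge]
    (1,4)@(3, 9): e=[0,15,3] → █  [on edge]
    (2,4)@(5, 9): e=[12,9,-3] → ·
    (3,4)@(7, 9): e=[24,3,-9] → ·
    (0,5)@(1, 11): e=[0,21,-3] → ·  [on edge]
    (1,5)@(3, 11): e=[12,15,-9] → ·
  covered (4 px):
    · · · ·
    · · · ·
    · · · █
    · · █ █
    · █ · ·
    · · · ·
    · · · ·
T1:
  2·area = 20
  edge (2, 12)→(0, 12): d=(-2,0) right/bottom  bias=-1
  edge (0, 12)→(4, 2): d=(4,-10) top-left  bias=+0
  edge (4, 2)→(2, 12): d=(-2,10) right/bottom  bias=-1
    (1,2)@(3, 5): e=[14,2,4] → █
    (2,2)@(5, 5): e=[14,22,-16] → ·
    (1,3)@(3, 7): e=[10,10,0] → ·  [on edge]
    (0,5)@(1, 11): e=[2,6,12] → █
    (1,5)@(3, 11): e=[2,26,-8] → ·
    (0,6)@(1, 13): e=[-2,14,8] → ·
  covered (2 px):
    · · · ·
    · · · ·
    · █ · ·
    · · · ·
    · · · ·
    █ · · ·
    · · · ·

Result: [2,4,14]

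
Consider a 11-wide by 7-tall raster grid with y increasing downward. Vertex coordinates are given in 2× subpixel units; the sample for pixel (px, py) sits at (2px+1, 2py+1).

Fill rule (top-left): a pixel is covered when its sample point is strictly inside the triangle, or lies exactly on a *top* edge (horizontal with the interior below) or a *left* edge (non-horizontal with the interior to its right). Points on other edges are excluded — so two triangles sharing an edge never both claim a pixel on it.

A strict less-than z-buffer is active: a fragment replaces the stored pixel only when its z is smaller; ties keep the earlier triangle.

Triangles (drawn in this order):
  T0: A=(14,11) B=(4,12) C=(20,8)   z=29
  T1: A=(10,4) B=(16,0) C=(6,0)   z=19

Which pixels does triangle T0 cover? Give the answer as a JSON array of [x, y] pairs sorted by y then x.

T0:
  2·area = 24
  edge (14, 11)→(4, 12): d=(-10,1) right/bottom  bias=-1
  edge (4, 12)→(20, 8): d=(16,-4) top-left  bias=+0
  edge (20, 8)→(14, 11): d=(-6,3) right/bottom  bias=-1
    (8,4)@(17, 9): e=[17,4,3] → █
    (9,4)@(19, 9): e=[15,12,-3] → ·
    (4,5)@(9, 11): e=[5,4,15] → █
    (5,5)@(11, 11): e=[3,12,9] → █
    (6,5)@(13, 11): e=[1,20,3] → █
    (7,5)@(15, 11): e=[-1,28,-3] → ·
    (8,5)@(17, 11): e=[-3,36,-9] → ·
    (4,6)@(9, 13): e=[-15,36,3] → ·
    (5,6)@(11, 13): e=[-17,44,-3] → ·
    (6,6)@(13, 13): e=[-19,52,-9] → ·
  covered (4 px):
    · · · · · · · · · · ·
    · · · · · · · · · · ·
    · · · · · · · · · · ·
    · · · · · · · · · · ·
    · · · · · · · · █ · ·
    · · · · █ █ █ · · · ·
    · · · · · · · · · · ·
T1:
  2·area = 40  (B↔C swapped to make it positive)
  edge (10, 4)→(6, 0): d=(-4,-4) top-left  bias=+0
  edge (6, 0)→(16, 0): d=(10,0) top-left  bias=+0
  edge (16, 0)→(10, 4): d=(-6,4) right/bottom  bias=-1
    (3,0)@(7, 1): e=[0,10,30] → █  [on edge]
    (4,0)@(9, 1): e=[8,10,22] → █
    (5,0)@(11, 1): e=[16,10,14] → █
    (6,0)@(13, 1): e=[24,10,6] → █
    (7,0)@(15, 1): e=[32,10,-2] → ·
    (3,1)@(7, 3): e=[-8,30,18] → ·
    (4,1)@(9, 3): e=[0,30,10] → █  [on edge]
    (6,1)@(13, 3): e=[16,30,-6] → ·
    (4,2)@(9, 5): e=[-8,50,-2] → ·
    (5,2)@(11, 5): e=[0,50,-10] → ·  [on edge]
    (6,3)@(13, 7): e=[0,70,-30] → ·  [on edge]
    (7,4)@(15, 9): e=[0,90,-50] → ·  [on edge]
    (8,5)@(17, 11): e=[0,110,-70] → ·  [on edge]
    (9,6)@(19, 13): e=[0,130,-90] → ·  [on edge]
  covered (6 px):
    · · · █ █ █ █ · · · ·
    · · · · █ █ · · · · ·
    · · · · · · · · · · ·
    · · · · · · · · · · ·
    · · · · · · · · · · ·
    · · · · · · · · · · ·
    · · · · · · · · · · ·

Final: [[8,4],[4,5],[5,5],[6,5]]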